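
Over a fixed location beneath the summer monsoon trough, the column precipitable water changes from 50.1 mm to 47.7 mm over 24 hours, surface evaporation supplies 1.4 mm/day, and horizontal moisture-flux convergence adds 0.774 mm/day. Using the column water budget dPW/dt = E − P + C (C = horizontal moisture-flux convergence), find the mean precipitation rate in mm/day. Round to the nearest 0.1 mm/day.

P ≈ 4.6 mm/day

dPW/dt = (47.7 − 50.1) mm / (24/24 day) = -2.400 mm/day.
P = E + C − dPW/dt = 1.4 + (0.774) − (-2.400) = 4.6 mm/day.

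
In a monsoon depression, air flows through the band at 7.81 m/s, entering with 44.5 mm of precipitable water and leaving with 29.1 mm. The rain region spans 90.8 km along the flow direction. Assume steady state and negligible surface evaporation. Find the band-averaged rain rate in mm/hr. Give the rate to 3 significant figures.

Column moisture flux per unit crosswind length is F = V × PW.
Inflow: F_in = 7.81 × 44.5 = 347.545 mm·m/s
Outflow: F_out = 7.81 × 29.1 = 227.271 mm·m/s
Steady-state rate R = (F_in − F_out)/L = (347.545 − 227.271) / 90800 m = 1.325e-03 mm/s.
R = 1.325e-03 × 3600 = 4.77 mm/hr.

R ≈ 4.77 mm/hr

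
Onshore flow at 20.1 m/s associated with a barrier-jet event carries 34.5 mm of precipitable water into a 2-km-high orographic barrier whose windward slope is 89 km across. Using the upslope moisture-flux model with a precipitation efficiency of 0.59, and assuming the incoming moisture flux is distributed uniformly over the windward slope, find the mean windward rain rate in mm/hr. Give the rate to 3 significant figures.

Incoming column moisture flux per unit ridge length: F = V × PW = 20.1 × 34.5 = 693.45 mm·m/s.
Spread over the 89 km slope with efficiency ε = 0.59: R = ε·F/W = 0.59 × 693.45 / 89000 m = 4.597e-03 mm/s.
R = 4.597e-03 × 3600 = 16.5 mm/hr.

R ≈ 16.5 mm/hr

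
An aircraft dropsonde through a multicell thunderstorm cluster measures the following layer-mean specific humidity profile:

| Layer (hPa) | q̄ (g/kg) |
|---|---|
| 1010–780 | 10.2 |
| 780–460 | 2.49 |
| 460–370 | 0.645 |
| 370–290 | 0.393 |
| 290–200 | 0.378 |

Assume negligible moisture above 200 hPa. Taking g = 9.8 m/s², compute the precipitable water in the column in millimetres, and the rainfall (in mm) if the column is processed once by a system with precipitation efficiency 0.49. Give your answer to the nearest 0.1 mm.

PW ≈ 33.3 mm; rainfall ≈ 16.3 mm

Precipitable water is the column-integrated vapour mass per unit area: PW = (1/g) Σ q̄ Δp, with q in kg/kg and Δp in Pa (1 kg/m² of water = 1 mm).
Layer 1010–780 hPa: Δp = 230 hPa = 23000 Pa, q̄ = 0.0102 kg/kg → 0.0102 × 23000 / 9.8 = 23.94 mm
Layer 780–460 hPa: Δp = 320 hPa = 32000 Pa, q̄ = 0.00249 kg/kg → 0.00249 × 32000 / 9.8 = 8.13 mm
Layer 460–370 hPa: Δp = 90 hPa = 9000 Pa, q̄ = 0.000645 kg/kg → 0.000645 × 9000 / 9.8 = 0.59 mm
Layer 370–290 hPa: Δp = 80 hPa = 8000 Pa, q̄ = 0.000393 kg/kg → 0.000393 × 8000 / 9.8 = 0.32 mm
Layer 290–200 hPa: Δp = 90 hPa = 9000 Pa, q̄ = 0.000378 kg/kg → 0.000378 × 9000 / 9.8 = 0.35 mm
PW = 23.94 + 8.13 + 0.59 + 0.32 + 0.35 = 33.33 ≈ 33.3 mm.
Rainfall = ε × PW = 0.49 × 33.3 = 16.3 mm.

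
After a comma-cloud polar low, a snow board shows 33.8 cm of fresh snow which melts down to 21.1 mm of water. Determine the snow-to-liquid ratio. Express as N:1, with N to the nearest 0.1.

Ratio = snow depth / SWE = 338 mm / 21.1 mm = 16.0, i.e. 16.0:1.

ratio ≈ 16.0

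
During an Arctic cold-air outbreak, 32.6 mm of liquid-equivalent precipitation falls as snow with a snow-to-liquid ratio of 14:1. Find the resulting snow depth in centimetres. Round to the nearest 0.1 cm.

Snow depth = liquid × ratio = 32.6 mm × 14 = 456.4 mm = 45.6 cm.

snow depth ≈ 45.6 cm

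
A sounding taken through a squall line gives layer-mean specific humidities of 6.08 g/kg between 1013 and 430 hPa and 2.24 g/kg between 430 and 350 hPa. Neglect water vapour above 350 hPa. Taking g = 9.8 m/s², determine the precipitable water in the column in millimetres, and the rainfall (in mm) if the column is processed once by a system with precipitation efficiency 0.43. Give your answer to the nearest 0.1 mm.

PW ≈ 38.0 mm; rainfall ≈ 16.3 mm

Precipitable water is the column-integrated vapour mass per unit area: PW = (1/g) Σ q̄ Δp, with q in kg/kg and Δp in Pa (1 kg/m² of water = 1 mm).
Layer 1013–430 hPa: Δp = 583 hPa = 58300 Pa, q̄ = 0.00608 kg/kg → 0.00608 × 58300 / 9.8 = 36.17 mm
Layer 430–350 hPa: Δp = 80 hPa = 8000 Pa, q̄ = 0.00224 kg/kg → 0.00224 × 8000 / 9.8 = 1.83 mm
PW = 36.17 + 1.83 = 38.00 ≈ 38.0 mm.
Rainfall = ε × PW = 0.43 × 38.0 = 16.3 mm.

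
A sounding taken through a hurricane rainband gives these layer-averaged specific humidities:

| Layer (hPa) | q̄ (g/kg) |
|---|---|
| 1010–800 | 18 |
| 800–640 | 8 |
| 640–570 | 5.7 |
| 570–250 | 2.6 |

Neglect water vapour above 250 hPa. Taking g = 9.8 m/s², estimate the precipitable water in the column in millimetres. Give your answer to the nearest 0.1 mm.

PW ≈ 64.2 mm

Precipitable water is the column-integrated vapour mass per unit area: PW = (1/g) Σ q̄ Δp, with q in kg/kg and Δp in Pa (1 kg/m² of water = 1 mm).
Layer 1010–800 hPa: Δp = 210 hPa = 21000 Pa, q̄ = 0.018 kg/kg → 0.018 × 21000 / 9.8 = 38.57 mm
Layer 800–640 hPa: Δp = 160 hPa = 16000 Pa, q̄ = 0.008 kg/kg → 0.008 × 16000 / 9.8 = 13.06 mm
Layer 640–570 hPa: Δp = 70 hPa = 7000 Pa, q̄ = 0.0057 kg/kg → 0.0057 × 7000 / 9.8 = 4.07 mm
Layer 570–250 hPa: Δp = 320 hPa = 32000 Pa, q̄ = 0.0026 kg/kg → 0.0026 × 32000 / 9.8 = 8.49 mm
PW = 38.57 + 13.06 + 4.07 + 8.49 = 64.19 ≈ 64.2 mm.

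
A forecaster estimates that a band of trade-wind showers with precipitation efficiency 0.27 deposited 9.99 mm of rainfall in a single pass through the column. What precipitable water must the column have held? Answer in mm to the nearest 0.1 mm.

PW ≈ 37.0 mm

PW = rainfall / ε = 9.99 / 0.27 = 37.0 mm.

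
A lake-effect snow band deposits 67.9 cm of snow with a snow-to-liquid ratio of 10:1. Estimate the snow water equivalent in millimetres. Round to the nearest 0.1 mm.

SWE ≈ 67.9 mm

SWE = snow depth / ratio = 67.9 cm / 10 = 6.790 cm = 67.9 mm.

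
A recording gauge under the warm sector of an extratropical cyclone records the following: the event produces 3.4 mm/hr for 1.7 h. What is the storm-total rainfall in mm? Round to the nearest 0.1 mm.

Total = Σ Rᵢ Δtᵢ = 3.4 × 1.7
      = 5.78 = 5.8 mm.

total ≈ 5.8 mm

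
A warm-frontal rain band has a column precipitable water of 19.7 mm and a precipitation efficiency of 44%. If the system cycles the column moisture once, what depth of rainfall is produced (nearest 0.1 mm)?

rainfall ≈ 8.7 mm

Rainfall = ε × PW = 0.44 × 19.7 = 8.7 mm.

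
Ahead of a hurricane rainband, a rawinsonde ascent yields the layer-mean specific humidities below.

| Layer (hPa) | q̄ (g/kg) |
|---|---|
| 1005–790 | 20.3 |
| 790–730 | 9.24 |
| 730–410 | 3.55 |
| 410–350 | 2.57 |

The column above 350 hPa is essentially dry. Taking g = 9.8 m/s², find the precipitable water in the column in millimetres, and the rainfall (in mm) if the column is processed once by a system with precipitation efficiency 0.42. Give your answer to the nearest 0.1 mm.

PW ≈ 63.4 mm; rainfall ≈ 26.6 mm

Precipitable water is the column-integrated vapour mass per unit area: PW = (1/g) Σ q̄ Δp, with q in kg/kg and Δp in Pa (1 kg/m² of water = 1 mm).
Layer 1005–790 hPa: Δp = 215 hPa = 21500 Pa, q̄ = 0.0203 kg/kg → 0.0203 × 21500 / 9.8 = 44.54 mm
Layer 790–730 hPa: Δp = 60 hPa = 6000 Pa, q̄ = 0.00924 kg/kg → 0.00924 × 6000 / 9.8 = 5.66 mm
Layer 730–410 hPa: Δp = 320 hPa = 32000 Pa, q̄ = 0.00355 kg/kg → 0.00355 × 32000 / 9.8 = 11.59 mm
Layer 410–350 hPa: Δp = 60 hPa = 6000 Pa, q̄ = 0.00257 kg/kg → 0.00257 × 6000 / 9.8 = 1.57 mm
PW = 44.54 + 5.66 + 11.59 + 1.57 = 63.36 ≈ 63.4 mm.
Rainfall = ε × PW = 0.42 × 63.4 = 26.6 mm.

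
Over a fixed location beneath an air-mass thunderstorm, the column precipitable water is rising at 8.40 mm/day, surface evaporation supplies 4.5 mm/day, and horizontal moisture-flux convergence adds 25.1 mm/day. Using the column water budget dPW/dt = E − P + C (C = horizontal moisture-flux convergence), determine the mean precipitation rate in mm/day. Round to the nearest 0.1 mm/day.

P ≈ 21.2 mm/day

dPW/dt = +8.40 mm/day.
P = E + C − dPW/dt = 4.5 + (25.1) − (+8.40) = 21.2 mm/day.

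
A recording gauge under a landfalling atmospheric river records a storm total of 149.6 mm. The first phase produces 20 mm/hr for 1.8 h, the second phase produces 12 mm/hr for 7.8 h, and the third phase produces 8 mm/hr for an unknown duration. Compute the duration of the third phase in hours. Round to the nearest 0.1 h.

duration ≈ 2.5 h

Known phases: 20 × 1.8 + 12 × 7.8 = 36 + 93.6 = 129.6 mm.
Remaining depth = 149.6 − 129.6 = 20 mm.
Duration = 20 / 8 = 2.5 h.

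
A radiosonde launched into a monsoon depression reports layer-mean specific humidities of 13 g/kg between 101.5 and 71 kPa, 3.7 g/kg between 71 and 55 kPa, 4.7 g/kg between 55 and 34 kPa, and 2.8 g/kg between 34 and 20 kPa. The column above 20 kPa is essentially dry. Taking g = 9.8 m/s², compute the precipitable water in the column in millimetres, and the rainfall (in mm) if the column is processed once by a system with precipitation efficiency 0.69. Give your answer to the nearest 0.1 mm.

PW ≈ 60.6 mm; rainfall ≈ 41.8 mm

Precipitable water is the column-integrated vapour mass per unit area: PW = (1/g) Σ q̄ Δp, with q in kg/kg and Δp in Pa (1 kg/m² of water = 1 mm).
Layer 101.5–71 kPa: Δp = 305 hPa = 30500 Pa, q̄ = 0.013 kg/kg → 0.013 × 30500 / 9.8 = 40.46 mm
Layer 71–55 kPa: Δp = 160 hPa = 16000 Pa, q̄ = 0.0037 kg/kg → 0.0037 × 16000 / 9.8 = 6.04 mm
Layer 55–34 kPa: Δp = 210 hPa = 21000 Pa, q̄ = 0.0047 kg/kg → 0.0047 × 21000 / 9.8 = 10.07 mm
Layer 34–20 kPa: Δp = 140 hPa = 14000 Pa, q̄ = 0.0028 kg/kg → 0.0028 × 14000 / 9.8 = 4.00 mm
PW = 40.46 + 6.04 + 10.07 + 4.00 = 60.57 ≈ 60.6 mm.
Rainfall = ε × PW = 0.69 × 60.6 = 41.8 mm.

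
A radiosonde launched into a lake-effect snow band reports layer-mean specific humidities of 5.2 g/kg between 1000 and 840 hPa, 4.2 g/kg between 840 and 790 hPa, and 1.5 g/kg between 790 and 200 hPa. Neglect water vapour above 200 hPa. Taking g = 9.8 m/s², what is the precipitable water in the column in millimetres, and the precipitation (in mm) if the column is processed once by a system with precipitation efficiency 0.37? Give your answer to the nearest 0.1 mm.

Precipitable water is the column-integrated vapour mass per unit area: PW = (1/g) Σ q̄ Δp, with q in kg/kg and Δp in Pa (1 kg/m² of water = 1 mm).
Layer 1000–840 hPa: Δp = 160 hPa = 16000 Pa, q̄ = 0.0052 kg/kg → 0.0052 × 16000 / 9.8 = 8.49 mm
Layer 840–790 hPa: Δp = 50 hPa = 5000 Pa, q̄ = 0.0042 kg/kg → 0.0042 × 5000 / 9.8 = 2.14 mm
Layer 790–200 hPa: Δp = 590 hPa = 59000 Pa, q̄ = 0.0015 kg/kg → 0.0015 × 59000 / 9.8 = 9.03 mm
PW = 8.49 + 2.14 + 9.03 = 19.66 ≈ 19.7 mm.
Precipitation = ε × PW = 0.37 × 19.7 = 7.3 mm.

PW ≈ 19.7 mm; precipitation ≈ 7.3 mm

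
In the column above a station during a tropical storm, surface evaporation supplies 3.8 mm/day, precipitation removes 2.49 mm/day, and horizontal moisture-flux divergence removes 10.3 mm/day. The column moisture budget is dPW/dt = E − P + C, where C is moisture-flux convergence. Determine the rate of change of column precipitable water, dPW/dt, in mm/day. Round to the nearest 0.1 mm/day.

dPW/dt = E − P + C = 3.8 − 2.49 + (-10.3) = -9.0 mm/day.

dPW/dt ≈ -9.0 mm/day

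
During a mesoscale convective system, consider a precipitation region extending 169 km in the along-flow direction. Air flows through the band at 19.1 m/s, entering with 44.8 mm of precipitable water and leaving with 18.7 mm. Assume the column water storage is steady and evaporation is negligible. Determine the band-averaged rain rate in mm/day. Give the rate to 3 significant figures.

R ≈ 255 mm/day

Column moisture flux per unit crosswind length is F = V × PW.
Inflow: F_in = 19.1 × 44.8 = 855.68 mm·m/s
Outflow: F_out = 19.1 × 18.7 = 357.17 mm·m/s
Steady-state rate R = (F_in − F_out)/L = (855.68 − 357.17) / 169000 m = 2.950e-03 mm/s.
R = 2.950e-03 × 3600 × 24 = 255 mm/day.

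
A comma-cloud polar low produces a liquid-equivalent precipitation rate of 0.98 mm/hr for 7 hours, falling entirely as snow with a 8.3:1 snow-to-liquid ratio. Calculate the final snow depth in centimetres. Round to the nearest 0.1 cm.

snow depth ≈ 5.7 cm

Liquid-equivalent depth = 0.98 × 7 = 6.86 mm.
Snow depth = 6.86 mm × 8.3 = 56.938 mm = 5.7 cm.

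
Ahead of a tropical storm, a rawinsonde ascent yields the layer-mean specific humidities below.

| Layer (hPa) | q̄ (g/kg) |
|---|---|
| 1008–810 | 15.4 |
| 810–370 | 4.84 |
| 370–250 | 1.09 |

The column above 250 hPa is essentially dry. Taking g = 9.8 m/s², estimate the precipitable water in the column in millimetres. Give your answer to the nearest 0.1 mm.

Precipitable water is the column-integrated vapour mass per unit area: PW = (1/g) Σ q̄ Δp, with q in kg/kg and Δp in Pa (1 kg/m² of water = 1 mm).
Layer 1008–810 hPa: Δp = 198 hPa = 19800 Pa, q̄ = 0.0154 kg/kg → 0.0154 × 19800 / 9.8 = 31.11 mm
Layer 810–370 hPa: Δp = 440 hPa = 44000 Pa, q̄ = 0.00484 kg/kg → 0.00484 × 44000 / 9.8 = 21.73 mm
Layer 370–250 hPa: Δp = 120 hPa = 12000 Pa, q̄ = 0.00109 kg/kg → 0.00109 × 12000 / 9.8 = 1.33 mm
PW = 31.11 + 21.73 + 1.33 = 54.17 ≈ 54.2 mm.

PW ≈ 54.2 mm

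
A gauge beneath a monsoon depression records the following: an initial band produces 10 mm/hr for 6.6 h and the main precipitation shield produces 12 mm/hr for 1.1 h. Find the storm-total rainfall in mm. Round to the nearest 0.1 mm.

Total = Σ Rᵢ Δtᵢ = 10 × 6.6 + 12 × 1.1
      = 66 + 13.2 = 79.2 mm.

total ≈ 79.2 mm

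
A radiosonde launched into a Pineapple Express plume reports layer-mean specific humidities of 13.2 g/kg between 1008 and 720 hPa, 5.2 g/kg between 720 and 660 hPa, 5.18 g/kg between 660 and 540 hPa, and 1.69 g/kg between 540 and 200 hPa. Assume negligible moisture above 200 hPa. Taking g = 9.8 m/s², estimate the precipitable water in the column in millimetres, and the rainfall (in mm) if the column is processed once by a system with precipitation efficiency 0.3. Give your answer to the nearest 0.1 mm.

Precipitable water is the column-integrated vapour mass per unit area: PW = (1/g) Σ q̄ Δp, with q in kg/kg and Δp in Pa (1 kg/m² of water = 1 mm).
Layer 1008–720 hPa: Δp = 288 hPa = 28800 Pa, q̄ = 0.0132 kg/kg → 0.0132 × 28800 / 9.8 = 38.79 mm
Layer 720–660 hPa: Δp = 60 hPa = 6000 Pa, q̄ = 0.0052 kg/kg → 0.0052 × 6000 / 9.8 = 3.18 mm
Layer 660–540 hPa: Δp = 120 hPa = 12000 Pa, q̄ = 0.00518 kg/kg → 0.00518 × 12000 / 9.8 = 6.34 mm
Layer 540–200 hPa: Δp = 340 hPa = 34000 Pa, q̄ = 0.00169 kg/kg → 0.00169 × 34000 / 9.8 = 5.86 mm
PW = 38.79 + 3.18 + 6.34 + 5.86 = 54.17 ≈ 54.2 mm.
Rainfall = ε × PW = 0.3 × 54.2 = 16.3 mm.

PW ≈ 54.2 mm; rainfall ≈ 16.3 mm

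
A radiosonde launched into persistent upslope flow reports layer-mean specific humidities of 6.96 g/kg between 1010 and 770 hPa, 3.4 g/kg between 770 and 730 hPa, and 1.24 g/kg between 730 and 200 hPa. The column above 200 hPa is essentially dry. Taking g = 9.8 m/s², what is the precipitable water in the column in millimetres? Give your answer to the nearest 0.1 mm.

PW ≈ 25.1 mm

Precipitable water is the column-integrated vapour mass per unit area: PW = (1/g) Σ q̄ Δp, with q in kg/kg and Δp in Pa (1 kg/m² of water = 1 mm).
Layer 1010–770 hPa: Δp = 240 hPa = 24000 Pa, q̄ = 0.00696 kg/kg → 0.00696 × 24000 / 9.8 = 17.04 mm
Layer 770–730 hPa: Δp = 40 hPa = 4000 Pa, q̄ = 0.0034 kg/kg → 0.0034 × 4000 / 9.8 = 1.39 mm
Layer 730–200 hPa: Δp = 530 hPa = 53000 Pa, q̄ = 0.00124 kg/kg → 0.00124 × 53000 / 9.8 = 6.71 mm
PW = 17.04 + 1.39 + 6.71 = 25.14 ≈ 25.1 mm.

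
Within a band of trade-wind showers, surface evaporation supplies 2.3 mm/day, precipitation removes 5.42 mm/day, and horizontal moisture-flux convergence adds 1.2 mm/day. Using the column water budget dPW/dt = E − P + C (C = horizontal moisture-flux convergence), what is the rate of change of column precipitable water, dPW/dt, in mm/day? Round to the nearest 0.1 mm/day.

dPW/dt ≈ -1.9 mm/day

dPW/dt = E − P + C = 2.3 − 5.42 + (1.2) = -1.9 mm/day.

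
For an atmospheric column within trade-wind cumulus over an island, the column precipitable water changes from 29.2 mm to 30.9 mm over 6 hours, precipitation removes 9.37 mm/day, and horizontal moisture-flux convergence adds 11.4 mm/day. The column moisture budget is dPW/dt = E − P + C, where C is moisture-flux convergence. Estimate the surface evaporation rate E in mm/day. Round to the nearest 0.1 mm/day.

E ≈ 4.8 mm/day

dPW/dt = (30.9 − 29.2) mm / (6/24 day) = +6.800 mm/day.
E = dPW/dt + P − C = (+6.800) + 9.37 − (11.4) = 4.8 mm/day.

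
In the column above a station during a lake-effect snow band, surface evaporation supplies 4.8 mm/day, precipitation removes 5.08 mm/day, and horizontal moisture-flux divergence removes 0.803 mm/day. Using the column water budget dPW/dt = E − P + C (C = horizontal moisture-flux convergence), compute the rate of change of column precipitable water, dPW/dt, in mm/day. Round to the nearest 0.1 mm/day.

dPW/dt ≈ -1.1 mm/day

dPW/dt = E − P + C = 4.8 − 5.08 + (-0.803) = -1.1 mm/day.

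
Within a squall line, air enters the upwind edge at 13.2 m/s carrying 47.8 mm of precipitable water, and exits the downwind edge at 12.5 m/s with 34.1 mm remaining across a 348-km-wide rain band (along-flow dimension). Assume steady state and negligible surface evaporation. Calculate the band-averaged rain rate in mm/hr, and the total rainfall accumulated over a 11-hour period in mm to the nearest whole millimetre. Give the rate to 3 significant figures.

Column moisture flux per unit crosswind length is F = V × PW.
Inflow: F_in = 13.2 × 47.8 = 630.96 mm·m/s
Outflow: F_out = 12.5 × 34.1 = 426.25 mm·m/s
Steady-state rate R = (F_in − F_out)/L = (630.96 − 426.25) / 348000 m = 5.882e-04 mm/s.
R = 5.882e-04 × 3600 = 2.12 mm/hr.
Over 11 h: total = 2.12 × 11 = 23.32 ≈ 23 mm.

R ≈ 2.12 mm/hr; total ≈ 23 mm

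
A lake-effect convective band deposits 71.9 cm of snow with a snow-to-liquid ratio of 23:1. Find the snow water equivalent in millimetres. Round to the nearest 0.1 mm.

SWE = snow depth / ratio = 71.9 cm / 23 = 3.126 cm = 31.3 mm.

SWE ≈ 31.3 mm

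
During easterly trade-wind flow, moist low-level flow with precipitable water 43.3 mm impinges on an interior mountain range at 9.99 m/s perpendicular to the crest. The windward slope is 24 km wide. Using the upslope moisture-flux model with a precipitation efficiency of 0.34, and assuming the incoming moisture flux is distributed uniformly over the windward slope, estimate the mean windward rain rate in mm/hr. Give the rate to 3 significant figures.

R ≈ 22.1 mm/hr

Incoming column moisture flux per unit ridge length: F = V × PW = 9.99 × 43.3 = 432.567 mm·m/s.
Spread over the 24 km slope with efficiency ε = 0.34: R = ε·F/W = 0.34 × 432.567 / 24000 m = 6.128e-03 mm/s.
R = 6.128e-03 × 3600 = 22.1 mm/hr.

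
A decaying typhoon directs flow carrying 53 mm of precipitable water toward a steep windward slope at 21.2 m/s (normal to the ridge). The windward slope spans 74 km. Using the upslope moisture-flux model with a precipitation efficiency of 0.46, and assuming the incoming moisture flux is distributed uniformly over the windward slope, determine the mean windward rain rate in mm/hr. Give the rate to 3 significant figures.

R ≈ 25.1 mm/hr

Incoming column moisture flux per unit ridge length: F = V × PW = 21.2 × 53 = 1123.6 mm·m/s.
Spread over the 74 km slope with efficiency ε = 0.46: R = ε·F/W = 0.46 × 1123.6 / 74000 m = 6.985e-03 mm/s.
R = 6.985e-03 × 3600 = 25.1 mm/hr.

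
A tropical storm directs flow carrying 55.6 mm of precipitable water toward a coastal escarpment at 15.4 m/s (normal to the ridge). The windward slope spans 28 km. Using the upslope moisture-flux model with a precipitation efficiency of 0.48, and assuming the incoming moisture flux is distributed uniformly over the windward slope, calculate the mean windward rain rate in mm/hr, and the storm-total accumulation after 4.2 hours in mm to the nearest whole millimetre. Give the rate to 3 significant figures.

Incoming column moisture flux per unit ridge length: F = V × PW = 15.4 × 55.6 = 856.24 mm·m/s.
Spread over the 28 km slope with efficiency ε = 0.48: R = ε·F/W = 0.48 × 856.24 / 28000 m = 1.468e-02 mm/s.
R = 1.468e-02 × 3600 = 52.8 mm/hr.
Over 4.2 h: total = 52.8 × 4.2 = 221.76 ≈ 222 mm.

R ≈ 52.8 mm/hr; total ≈ 222 mm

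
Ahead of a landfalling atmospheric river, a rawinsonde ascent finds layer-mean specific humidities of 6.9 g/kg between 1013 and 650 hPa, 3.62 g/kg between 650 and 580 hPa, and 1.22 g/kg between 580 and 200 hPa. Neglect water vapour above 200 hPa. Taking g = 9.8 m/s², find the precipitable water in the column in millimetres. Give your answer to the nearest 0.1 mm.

PW ≈ 32.9 mm

Precipitable water is the column-integrated vapour mass per unit area: PW = (1/g) Σ q̄ Δp, with q in kg/kg and Δp in Pa (1 kg/m² of water = 1 mm).
Layer 1013–650 hPa: Δp = 363 hPa = 36300 Pa, q̄ = 0.0069 kg/kg → 0.0069 × 36300 / 9.8 = 25.56 mm
Layer 650–580 hPa: Δp = 70 hPa = 7000 Pa, q̄ = 0.00362 kg/kg → 0.00362 × 7000 / 9.8 = 2.59 mm
Layer 580–200 hPa: Δp = 380 hPa = 38000 Pa, q̄ = 0.00122 kg/kg → 0.00122 × 38000 / 9.8 = 4.73 mm
PW = 25.56 + 2.59 + 4.73 = 32.88 ≈ 32.9 mm.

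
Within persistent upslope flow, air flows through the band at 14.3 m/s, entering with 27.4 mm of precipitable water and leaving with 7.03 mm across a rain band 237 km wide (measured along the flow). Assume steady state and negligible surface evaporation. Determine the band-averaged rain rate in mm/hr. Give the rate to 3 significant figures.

R ≈ 4.42 mm/hr

Column moisture flux per unit crosswind length is F = V × PW.
Inflow: F_in = 14.3 × 27.4 = 391.82 mm·m/s
Outflow: F_out = 14.3 × 7.03 = 100.529 mm·m/s
Steady-state rate R = (F_in − F_out)/L = (391.82 − 100.529) / 237000 m = 1.229e-03 mm/s.
R = 1.229e-03 × 3600 = 4.42 mm/hr.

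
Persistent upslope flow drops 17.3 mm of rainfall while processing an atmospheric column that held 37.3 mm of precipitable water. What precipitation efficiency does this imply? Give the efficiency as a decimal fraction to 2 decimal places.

ε = rainfall / PW = 17.3 / 37.3 = 0.46.

ε ≈ 0.46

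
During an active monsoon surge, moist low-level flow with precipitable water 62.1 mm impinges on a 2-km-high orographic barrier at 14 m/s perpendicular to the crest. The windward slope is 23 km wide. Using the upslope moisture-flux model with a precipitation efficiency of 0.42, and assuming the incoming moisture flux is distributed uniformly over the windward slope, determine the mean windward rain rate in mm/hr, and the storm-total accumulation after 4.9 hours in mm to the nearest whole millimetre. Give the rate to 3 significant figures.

Incoming column moisture flux per unit ridge length: F = V × PW = 14 × 62.1 = 869.4 mm·m/s.
Spread over the 23 km slope with efficiency ε = 0.42: R = ε·F/W = 0.42 × 869.4 / 23000 m = 1.588e-02 mm/s.
R = 1.588e-02 × 3600 = 57.2 mm/hr.
Over 4.9 h: total = 57.2 × 4.9 = 280.28 ≈ 280 mm.

R ≈ 57.2 mm/hr; total ≈ 280 mm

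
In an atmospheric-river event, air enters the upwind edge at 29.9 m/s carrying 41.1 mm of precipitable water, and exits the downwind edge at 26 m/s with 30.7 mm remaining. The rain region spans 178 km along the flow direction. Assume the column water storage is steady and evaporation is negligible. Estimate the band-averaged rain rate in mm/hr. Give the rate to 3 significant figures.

R ≈ 8.71 mm/hr

Column moisture flux per unit crosswind length is F = V × PW.
Inflow: F_in = 29.9 × 41.1 = 1228.89 mm·m/s
Outflow: F_out = 26 × 30.7 = 798.2 mm·m/s
Steady-state rate R = (F_in − F_out)/L = (1228.89 − 798.2) / 178000 m = 2.420e-03 mm/s.
R = 2.420e-03 × 3600 = 8.71 mm/hr.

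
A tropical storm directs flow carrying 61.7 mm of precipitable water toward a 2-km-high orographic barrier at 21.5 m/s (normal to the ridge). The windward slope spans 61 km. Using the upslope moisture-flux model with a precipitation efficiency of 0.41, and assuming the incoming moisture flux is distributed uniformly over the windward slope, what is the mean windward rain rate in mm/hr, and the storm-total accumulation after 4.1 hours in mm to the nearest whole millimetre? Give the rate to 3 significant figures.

Incoming column moisture flux per unit ridge length: F = V × PW = 21.5 × 61.7 = 1326.55 mm·m/s.
Spread over the 61 km slope with efficiency ε = 0.41: R = ε·F/W = 0.41 × 1326.55 / 61000 m = 8.916e-03 mm/s.
R = 8.916e-03 × 3600 = 32.1 mm/hr.
Over 4.1 h: total = 32.1 × 4.1 = 131.61 ≈ 132 mm.

R ≈ 32.1 mm/hr; total ≈ 132 mm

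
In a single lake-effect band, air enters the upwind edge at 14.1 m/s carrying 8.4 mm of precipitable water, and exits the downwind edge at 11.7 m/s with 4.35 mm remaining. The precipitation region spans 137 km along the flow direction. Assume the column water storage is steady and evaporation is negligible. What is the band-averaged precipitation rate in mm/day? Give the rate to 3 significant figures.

Column moisture flux per unit crosswind length is F = V × PW.
Inflow: F_in = 14.1 × 8.4 = 118.44 mm·m/s
Outflow: F_out = 11.7 × 4.35 = 50.895 mm·m/s
Steady-state rate R = (F_in − F_out)/L = (118.44 − 50.895) / 137000 m = 4.930e-04 mm/s.
R = 4.930e-04 × 3600 × 24 = 42.6 mm/day.

R ≈ 42.6 mm/day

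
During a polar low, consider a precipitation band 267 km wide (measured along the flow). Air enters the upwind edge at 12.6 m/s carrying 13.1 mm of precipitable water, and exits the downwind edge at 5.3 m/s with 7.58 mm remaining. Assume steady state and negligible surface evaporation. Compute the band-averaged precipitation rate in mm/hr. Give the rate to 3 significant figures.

Column moisture flux per unit crosswind length is F = V × PW.
Inflow: F_in = 12.6 × 13.1 = 165.06 mm·m/s
Outflow: F_out = 5.3 × 7.58 = 40.174 mm·m/s
Steady-state rate R = (F_in − F_out)/L = (165.06 − 40.174) / 267000 m = 4.677e-04 mm/s.
R = 4.677e-04 × 3600 = 1.68 mm/hr.

R ≈ 1.68 mm/hr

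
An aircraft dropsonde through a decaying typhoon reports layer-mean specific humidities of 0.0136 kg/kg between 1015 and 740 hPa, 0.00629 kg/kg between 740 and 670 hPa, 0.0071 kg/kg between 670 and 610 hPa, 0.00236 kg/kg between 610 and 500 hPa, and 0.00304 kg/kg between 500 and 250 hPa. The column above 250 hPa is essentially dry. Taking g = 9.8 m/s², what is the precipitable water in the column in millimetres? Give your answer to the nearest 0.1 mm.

Precipitable water is the column-integrated vapour mass per unit area: PW = (1/g) Σ q̄ Δp, with q in kg/kg and Δp in Pa (1 kg/m² of water = 1 mm).
Layer 1015–740 hPa: Δp = 275 hPa = 27500 Pa, q̄ = 0.0136 kg/kg → 0.0136 × 27500 / 9.8 = 38.16 mm
Layer 740–670 hPa: Δp = 70 hPa = 7000 Pa, q̄ = 0.00629 kg/kg → 0.00629 × 7000 / 9.8 = 4.49 mm
Layer 670–610 hPa: Δp = 60 hPa = 6000 Pa, q̄ = 0.0071 kg/kg → 0.0071 × 6000 / 9.8 = 4.35 mm
Layer 610–500 hPa: Δp = 110 hPa = 11000 Pa, q̄ = 0.00236 kg/kg → 0.00236 × 11000 / 9.8 = 2.65 mm
Layer 500–250 hPa: Δp = 250 hPa = 25000 Pa, q̄ = 0.00304 kg/kg → 0.00304 × 25000 / 9.8 = 7.76 mm
PW = 38.16 + 4.49 + 4.35 + 2.65 + 7.76 = 57.41 ≈ 57.4 mm.

PW ≈ 57.4 mm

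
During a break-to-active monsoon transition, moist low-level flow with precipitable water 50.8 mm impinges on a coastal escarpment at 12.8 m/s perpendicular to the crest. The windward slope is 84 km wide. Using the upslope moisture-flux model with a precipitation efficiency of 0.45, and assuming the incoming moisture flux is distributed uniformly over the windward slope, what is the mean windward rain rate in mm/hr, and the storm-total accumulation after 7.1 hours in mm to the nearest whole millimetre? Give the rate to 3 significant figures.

R ≈ 12.5 mm/hr; total ≈ 89 mm

Incoming column moisture flux per unit ridge length: F = V × PW = 12.8 × 50.8 = 650.24 mm·m/s.
Spread over the 84 km slope with efficiency ε = 0.45: R = ε·F/W = 0.45 × 650.24 / 84000 m = 3.483e-03 mm/s.
R = 3.483e-03 × 3600 = 12.5 mm/hr.
Over 7.1 h: total = 12.5 × 7.1 = 88.75 ≈ 89 mm.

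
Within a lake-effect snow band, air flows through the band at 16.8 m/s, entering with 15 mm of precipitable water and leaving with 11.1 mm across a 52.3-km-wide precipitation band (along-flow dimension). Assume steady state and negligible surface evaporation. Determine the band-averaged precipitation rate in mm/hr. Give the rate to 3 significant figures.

Column moisture flux per unit crosswind length is F = V × PW.
Inflow: F_in = 16.8 × 15 = 252 mm·m/s
Outflow: F_out = 16.8 × 11.1 = 186.48 mm·m/s
Steady-state rate R = (F_in − F_out)/L = (252 − 186.48) / 52300 m = 1.253e-03 mm/s.
R = 1.253e-03 × 3600 = 4.51 mm/hr.

R ≈ 4.51 mm/hr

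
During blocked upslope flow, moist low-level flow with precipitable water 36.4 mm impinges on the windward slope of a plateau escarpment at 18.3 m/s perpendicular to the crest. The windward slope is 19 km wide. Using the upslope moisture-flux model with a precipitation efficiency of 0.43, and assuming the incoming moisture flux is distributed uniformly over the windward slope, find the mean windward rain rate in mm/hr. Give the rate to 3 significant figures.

R ≈ 54.3 mm/hr

Incoming column moisture flux per unit ridge length: F = V × PW = 18.3 × 36.4 = 666.12 mm·m/s.
Spread over the 19 km slope with efficiency ε = 0.43: R = ε·F/W = 0.43 × 666.12 / 19000 m = 1.508e-02 mm/s.
R = 1.508e-02 × 3600 = 54.3 mm/hr.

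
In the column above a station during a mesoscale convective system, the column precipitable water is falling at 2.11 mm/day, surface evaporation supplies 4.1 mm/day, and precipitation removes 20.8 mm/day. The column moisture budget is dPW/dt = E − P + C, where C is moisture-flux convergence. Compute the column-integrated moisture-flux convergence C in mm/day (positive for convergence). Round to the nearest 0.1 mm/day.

dPW/dt = -2.11 mm/day.
C = dPW/dt − E + P = (-2.11) − 4.1 + 20.8 = 14.6 mm/day.

C ≈ 14.6 mm/day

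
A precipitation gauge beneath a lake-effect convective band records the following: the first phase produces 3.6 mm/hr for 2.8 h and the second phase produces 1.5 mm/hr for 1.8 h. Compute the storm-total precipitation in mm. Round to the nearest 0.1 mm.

total ≈ 12.8 mm

Total = Σ Rᵢ Δtᵢ = 3.6 × 2.8 + 1.5 × 1.8
      = 10.08 + 2.7 = 12.8 mm.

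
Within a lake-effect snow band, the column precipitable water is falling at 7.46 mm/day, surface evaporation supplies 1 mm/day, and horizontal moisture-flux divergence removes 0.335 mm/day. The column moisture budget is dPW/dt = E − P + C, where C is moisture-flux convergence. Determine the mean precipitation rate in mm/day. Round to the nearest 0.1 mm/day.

dPW/dt = -7.46 mm/day.
P = E + C − dPW/dt = 1 + (-0.335) − (-7.46) = 8.1 mm/day.

P ≈ 8.1 mm/day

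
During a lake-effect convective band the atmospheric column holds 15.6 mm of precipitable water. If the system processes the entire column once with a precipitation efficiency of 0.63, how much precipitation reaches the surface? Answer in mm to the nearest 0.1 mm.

Precipitation = ε × PW = 0.63 × 15.6 = 9.8 mm.

precipitation ≈ 9.8 mm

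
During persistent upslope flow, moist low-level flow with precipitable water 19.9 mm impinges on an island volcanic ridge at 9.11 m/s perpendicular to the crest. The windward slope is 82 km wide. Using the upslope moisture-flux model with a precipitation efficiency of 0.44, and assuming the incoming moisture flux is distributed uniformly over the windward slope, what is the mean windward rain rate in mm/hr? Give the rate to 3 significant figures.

R ≈ 3.50 mm/hr

Incoming column moisture flux per unit ridge length: F = V × PW = 9.11 × 19.9 = 181.289 mm·m/s.
Spread over the 82 km slope with efficiency ε = 0.44: R = ε·F/W = 0.44 × 181.289 / 82000 m = 9.728e-04 mm/s.
R = 9.728e-04 × 3600 = 3.50 mm/hr.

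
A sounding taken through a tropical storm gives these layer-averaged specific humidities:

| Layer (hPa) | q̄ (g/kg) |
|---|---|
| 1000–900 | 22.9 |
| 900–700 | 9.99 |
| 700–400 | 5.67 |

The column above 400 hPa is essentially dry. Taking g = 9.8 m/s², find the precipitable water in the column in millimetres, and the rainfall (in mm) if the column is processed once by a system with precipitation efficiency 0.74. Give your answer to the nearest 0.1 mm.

Precipitable water is the column-integrated vapour mass per unit area: PW = (1/g) Σ q̄ Δp, with q in kg/kg and Δp in Pa (1 kg/m² of water = 1 mm).
Layer 1000–900 hPa: Δp = 100 hPa = 10000 Pa, q̄ = 0.0229 kg/kg → 0.0229 × 10000 / 9.8 = 23.37 mm
Layer 900–700 hPa: Δp = 200 hPa = 20000 Pa, q̄ = 0.00999 kg/kg → 0.00999 × 20000 / 9.8 = 20.39 mm
Layer 700–400 hPa: Δp = 300 hPa = 30000 Pa, q̄ = 0.00567 kg/kg → 0.00567 × 30000 / 9.8 = 17.36 mm
PW = 23.37 + 20.39 + 17.36 = 61.12 ≈ 61.1 mm.
Rainfall = ε × PW = 0.74 × 61.1 = 45.2 mm.

PW ≈ 61.1 mm; rainfall ≈ 45.2 mm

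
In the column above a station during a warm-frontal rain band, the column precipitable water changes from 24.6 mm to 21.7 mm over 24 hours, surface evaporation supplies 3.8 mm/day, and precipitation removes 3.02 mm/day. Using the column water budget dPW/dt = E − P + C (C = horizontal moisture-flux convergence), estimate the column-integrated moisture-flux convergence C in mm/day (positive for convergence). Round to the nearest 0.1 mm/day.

dPW/dt = (21.7 − 24.6) mm / (24/24 day) = -2.900 mm/day.
C = dPW/dt − E + P = (-2.900) − 3.8 + 3.02 = -3.7 mm/day.

C ≈ -3.7 mm/day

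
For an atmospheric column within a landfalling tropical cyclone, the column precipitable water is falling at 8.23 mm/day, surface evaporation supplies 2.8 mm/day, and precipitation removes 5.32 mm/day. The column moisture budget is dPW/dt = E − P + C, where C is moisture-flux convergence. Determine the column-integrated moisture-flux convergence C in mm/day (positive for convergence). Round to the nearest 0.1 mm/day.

C ≈ -5.7 mm/day

dPW/dt = -8.23 mm/day.
C = dPW/dt − E + P = (-8.23) − 2.8 + 5.32 = -5.7 mm/day.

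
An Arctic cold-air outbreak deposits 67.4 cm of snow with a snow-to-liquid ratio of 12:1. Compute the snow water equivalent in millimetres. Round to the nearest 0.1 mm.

SWE = snow depth / ratio = 67.4 cm / 12 = 5.617 cm = 56.2 mm.

SWE ≈ 56.2 mm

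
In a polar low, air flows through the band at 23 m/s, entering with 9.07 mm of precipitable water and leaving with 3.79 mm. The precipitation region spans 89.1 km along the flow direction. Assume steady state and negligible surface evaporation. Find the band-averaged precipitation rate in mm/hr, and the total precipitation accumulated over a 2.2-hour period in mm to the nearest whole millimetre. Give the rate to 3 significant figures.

R ≈ 4.91 mm/hr; total ≈ 11 mm

Column moisture flux per unit crosswind length is F = V × PW.
Inflow: F_in = 23 × 9.07 = 208.61 mm·m/s
Outflow: F_out = 23 × 3.79 = 87.17 mm·m/s
Steady-state rate R = (F_in − F_out)/L = (208.61 − 87.17) / 89100 m = 1.363e-03 mm/s.
R = 1.363e-03 × 3600 = 4.91 mm/hr.
Over 2.2 h: total = 4.91 × 2.2 = 10.802 ≈ 11 mm.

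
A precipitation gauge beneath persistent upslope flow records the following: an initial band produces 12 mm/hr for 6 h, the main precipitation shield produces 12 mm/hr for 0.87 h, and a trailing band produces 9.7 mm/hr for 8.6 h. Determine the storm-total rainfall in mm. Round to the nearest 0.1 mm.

Total = Σ Rᵢ Δtᵢ = 12 × 6 + 12 × 0.87 + 9.7 × 8.6
      = 72 + 10.44 + 83.42 = 165.9 mm.

total ≈ 165.9 mm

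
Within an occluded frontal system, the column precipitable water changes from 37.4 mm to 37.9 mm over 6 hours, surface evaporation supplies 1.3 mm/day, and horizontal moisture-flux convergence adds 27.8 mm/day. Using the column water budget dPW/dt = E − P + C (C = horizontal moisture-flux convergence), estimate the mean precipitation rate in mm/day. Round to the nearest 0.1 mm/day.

P ≈ 27.1 mm/day

dPW/dt = (37.9 − 37.4) mm / (6/24 day) = +2.000 mm/day.
P = E + C − dPW/dt = 1.3 + (27.8) − (+2.000) = 27.1 mm/day.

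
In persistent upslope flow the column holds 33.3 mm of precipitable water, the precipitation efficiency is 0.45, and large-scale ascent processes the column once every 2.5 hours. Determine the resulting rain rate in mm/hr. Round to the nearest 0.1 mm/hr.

R ≈ 6.0 mm/hr

Each overturning extracts ε × PW = 0.45 × 33.3 = 14.985 mm.
Rate = ε·PW / τ = 14.985 / 2.5 h = 6.0 mm/hr.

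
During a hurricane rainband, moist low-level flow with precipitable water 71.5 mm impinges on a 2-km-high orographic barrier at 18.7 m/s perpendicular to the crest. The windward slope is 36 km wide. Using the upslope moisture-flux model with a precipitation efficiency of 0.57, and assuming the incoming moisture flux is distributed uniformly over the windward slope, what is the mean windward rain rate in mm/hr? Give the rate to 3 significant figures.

R ≈ 76.2 mm/hr

Incoming column moisture flux per unit ridge length: F = V × PW = 18.7 × 71.5 = 1337.05 mm·m/s.
Spread over the 36 km slope with efficiency ε = 0.57: R = ε·F/W = 0.57 × 1337.05 / 36000 m = 2.117e-02 mm/s.
R = 2.117e-02 × 3600 = 76.2 mm/hr.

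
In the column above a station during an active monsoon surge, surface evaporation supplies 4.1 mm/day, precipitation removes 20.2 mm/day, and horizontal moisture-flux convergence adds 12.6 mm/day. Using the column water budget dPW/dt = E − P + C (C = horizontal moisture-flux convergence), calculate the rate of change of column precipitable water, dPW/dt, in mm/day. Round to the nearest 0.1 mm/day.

dPW/dt ≈ -3.5 mm/day

dPW/dt = E − P + C = 4.1 − 20.2 + (12.6) = -3.5 mm/day.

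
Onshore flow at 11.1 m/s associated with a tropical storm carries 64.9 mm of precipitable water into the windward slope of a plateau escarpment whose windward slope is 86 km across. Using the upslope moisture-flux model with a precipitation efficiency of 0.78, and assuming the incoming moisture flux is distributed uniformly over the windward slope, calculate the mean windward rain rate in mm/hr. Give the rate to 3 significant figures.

R ≈ 23.5 mm/hr

Incoming column moisture flux per unit ridge length: F = V × PW = 11.1 × 64.9 = 720.39 mm·m/s.
Spread over the 86 km slope with efficiency ε = 0.78: R = ε·F/W = 0.78 × 720.39 / 86000 m = 6.534e-03 mm/s.
R = 6.534e-03 × 3600 = 23.5 mm/hr.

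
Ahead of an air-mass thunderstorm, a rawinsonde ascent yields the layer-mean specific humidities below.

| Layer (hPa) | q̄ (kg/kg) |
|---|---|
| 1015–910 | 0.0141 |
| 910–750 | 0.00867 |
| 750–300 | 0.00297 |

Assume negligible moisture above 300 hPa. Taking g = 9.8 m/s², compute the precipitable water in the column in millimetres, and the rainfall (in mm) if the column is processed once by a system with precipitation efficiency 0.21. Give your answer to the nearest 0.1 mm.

Precipitable water is the column-integrated vapour mass per unit area: PW = (1/g) Σ q̄ Δp, with q in kg/kg and Δp in Pa (1 kg/m² of water = 1 mm).
Layer 1015–910 hPa: Δp = 105 hPa = 10500 Pa, q̄ = 0.0141 kg/kg → 0.0141 × 10500 / 9.8 = 15.11 mm
Layer 910–750 hPa: Δp = 160 hPa = 16000 Pa, q̄ = 0.00867 kg/kg → 0.00867 × 16000 / 9.8 = 14.16 mm
Layer 750–300 hPa: Δp = 450 hPa = 45000 Pa, q̄ = 0.00297 kg/kg → 0.00297 × 45000 / 9.8 = 13.64 mm
PW = 15.11 + 14.16 + 13.64 = 42.91 ≈ 42.9 mm.
Rainfall = ε × PW = 0.21 × 42.9 = 9.0 mm.

PW ≈ 42.9 mm; rainfall ≈ 9.0 mm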